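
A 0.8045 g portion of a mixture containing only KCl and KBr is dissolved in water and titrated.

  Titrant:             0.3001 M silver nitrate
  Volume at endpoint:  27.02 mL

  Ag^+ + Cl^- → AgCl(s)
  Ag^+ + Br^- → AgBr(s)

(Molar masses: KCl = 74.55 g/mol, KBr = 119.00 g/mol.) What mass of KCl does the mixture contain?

0.2691 g

n(AgNO3) = 0.02702 × 0.3001 = 8.109 × 10^-3 mol
Let x = n(KCl), y = n(KBr).
Titrant: 1x + 1y = 8.109 × 10^-3;  mass: 74.55x + 119.00y = 0.8045
Solving, x = 3.609 × 10^-3 mol, y = 4.499 × 10^-3 mol
mass of KCl = 3.609 × 10^-3 × 74.55 = 0.2691 g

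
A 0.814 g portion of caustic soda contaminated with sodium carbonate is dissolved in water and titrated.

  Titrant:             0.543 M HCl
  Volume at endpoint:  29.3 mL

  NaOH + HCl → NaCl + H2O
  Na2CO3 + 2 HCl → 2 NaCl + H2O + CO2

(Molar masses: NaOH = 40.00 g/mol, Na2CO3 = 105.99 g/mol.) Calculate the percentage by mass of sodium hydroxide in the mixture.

n(HCl) = 0.0293 × 0.543 = 0.0159 mol
Let x = n(NaOH), y = n(Na2CO3).
Titrant: 1x + 2y = 0.0159;  mass: 40.00x + 105.99y = 0.814
Solving, x = 2.24 × 10^-3 mol, y = 6.83 × 10^-3 mol
mass of NaOH = 2.24 × 10^-3 × 40.00 = 0.0897 g
% NaOH = 0.0897 / 0.814 × 100 = 11.0 %

11.0 %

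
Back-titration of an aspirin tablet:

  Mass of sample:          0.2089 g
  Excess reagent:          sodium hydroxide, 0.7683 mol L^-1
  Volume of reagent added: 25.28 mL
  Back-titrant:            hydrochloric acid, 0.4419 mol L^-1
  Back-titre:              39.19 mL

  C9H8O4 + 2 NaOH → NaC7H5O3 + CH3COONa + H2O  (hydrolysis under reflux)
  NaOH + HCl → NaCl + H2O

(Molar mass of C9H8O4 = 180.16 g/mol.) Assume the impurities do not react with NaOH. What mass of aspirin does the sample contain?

n(NaOH) added = 0.02528 × 0.7683 = 0.01942 mol
n(HCl) used in back-titration = 0.03919 × 0.4419 = 0.01732 mol
n(NaOH) left over = 0.01732 mol (1:1 ratio)
n(NaOH) consumed by analyte = 0.01942 − 0.01732 = 2.105 × 10^-3 mol
From the 1:2 ratio, n(C9H8O4) = 1/2 × 2.105 × 10^-3 = 1.052 × 10^-3 mol
mass of C9H8O4 = 1.052 × 10^-3 × 180.16 = 0.1896 g

0.1896 g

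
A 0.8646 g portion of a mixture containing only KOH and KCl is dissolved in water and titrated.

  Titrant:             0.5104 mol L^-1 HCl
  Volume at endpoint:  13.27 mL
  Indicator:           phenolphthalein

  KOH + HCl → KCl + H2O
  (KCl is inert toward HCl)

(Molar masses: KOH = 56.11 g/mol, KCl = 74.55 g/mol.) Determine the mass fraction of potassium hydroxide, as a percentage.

43.95 %

n(HCl) = 0.01327 × 0.5104 = 6.773 × 10^-3 mol
Let x = n(KOH), y = n(KCl).
Titrant: 1x = 6.773 × 10^-3;  mass: 56.11x + 74.55y = 0.8646
Solving, x = 6.773 × 10^-3 mol, y = 6.500 × 10^-3 mol
mass of KOH = 6.773 × 10^-3 × 56.11 = 0.3800 g
% KOH = 0.3800 / 0.8646 × 100 = 43.95 %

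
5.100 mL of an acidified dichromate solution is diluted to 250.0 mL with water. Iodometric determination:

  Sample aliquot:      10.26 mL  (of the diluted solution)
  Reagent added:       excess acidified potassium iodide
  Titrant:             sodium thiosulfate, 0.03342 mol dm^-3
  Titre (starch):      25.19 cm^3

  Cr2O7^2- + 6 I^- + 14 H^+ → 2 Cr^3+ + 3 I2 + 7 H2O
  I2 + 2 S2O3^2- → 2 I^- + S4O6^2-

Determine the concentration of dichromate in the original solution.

n(S2O3^2-) = 0.02519 × 0.03342 = 8.418 × 10^-4 mol
n(I2) = n(S2O3^2-)/2 = 4.209 × 10^-4 mol
From the 1:3 ratio, n(Cr2O7^2-) in the aliquot = 1/3 × 4.209 × 10^-4 = 1.403 × 10^-4 mol
[Cr2O7^2-]_dilute = 1.403 × 10^-4 / 0.01026 = 0.01368 mol/L
[Cr2O7^2-]_original = 0.01368 × 250.0/5.100 = 0.6704 mol/L

0.6704 mol/L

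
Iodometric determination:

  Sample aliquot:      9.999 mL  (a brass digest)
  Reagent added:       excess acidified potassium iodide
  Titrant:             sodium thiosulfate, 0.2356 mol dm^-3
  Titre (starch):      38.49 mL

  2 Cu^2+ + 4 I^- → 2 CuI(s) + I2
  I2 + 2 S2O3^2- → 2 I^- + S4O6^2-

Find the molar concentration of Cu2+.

0.9069 mol/L

n(S2O3^2-) = 0.03849 × 0.2356 = 9.068 × 10^-3 mol
n(I2) = n(S2O3^2-)/2 = 4.534 × 10^-3 mol
From the 2:1 ratio, n(Cu2+) in the aliquot = 2/1 × 4.534 × 10^-3 = 9.068 × 10^-3 mol
[Cu2+] = 9.068 × 10^-3 / 0.009999 = 0.9069 mol/L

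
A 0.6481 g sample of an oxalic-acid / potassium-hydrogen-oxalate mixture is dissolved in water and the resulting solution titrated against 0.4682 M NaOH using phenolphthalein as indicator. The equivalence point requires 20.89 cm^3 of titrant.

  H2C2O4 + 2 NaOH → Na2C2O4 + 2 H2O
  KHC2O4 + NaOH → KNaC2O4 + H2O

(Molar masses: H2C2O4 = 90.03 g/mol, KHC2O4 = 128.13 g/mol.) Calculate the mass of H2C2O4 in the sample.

n(NaOH) = 0.02089 × 0.4682 = 9.781 × 10^-3 mol
Let x = n(H2C2O4), y = n(KHC2O4).
Titrant: 2x + 1y = 9.781 × 10^-3;  mass: 90.03x + 128.13y = 0.6481
Solving, x = 3.640 × 10^-3 mol, y = 2.500 × 10^-3 mol
mass of H2C2O4 = 3.640 × 10^-3 × 90.03 = 0.3277 g

0.3277 g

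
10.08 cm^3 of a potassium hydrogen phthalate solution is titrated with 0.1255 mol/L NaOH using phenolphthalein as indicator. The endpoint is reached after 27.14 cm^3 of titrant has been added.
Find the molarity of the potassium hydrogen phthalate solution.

0.3379 mol/L

KHC8H4O4 + NaOH → KNaC8H4O4 + H2O
n(NaOH) = 0.02714 L × 0.1255 mol/L = 3.406 × 10^-3 mol
n(KHC8H4O4) = 3.406 × 10^-3 mol (1:1 mole ratio)
[KHC8H4O4] = 3.406 × 10^-3 mol / 0.01008 L = 0.3379 mol/L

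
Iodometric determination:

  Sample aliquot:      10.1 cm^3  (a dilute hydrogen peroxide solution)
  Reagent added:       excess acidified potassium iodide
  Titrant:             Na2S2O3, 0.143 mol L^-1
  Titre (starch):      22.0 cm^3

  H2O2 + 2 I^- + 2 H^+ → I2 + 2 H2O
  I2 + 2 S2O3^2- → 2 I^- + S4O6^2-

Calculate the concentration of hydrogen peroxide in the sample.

0.156 mol/L

n(S2O3^2-) = 0.0220 × 0.143 = 3.15 × 10^-3 mol
n(I2) = n(S2O3^2-)/2 = 1.57 × 10^-3 mol
n(H2O2) in the aliquot = 1.57 × 10^-3 mol (1:1 ratio)
[H2O2] = 1.57 × 10^-3 / 0.0101 = 0.156 mol/L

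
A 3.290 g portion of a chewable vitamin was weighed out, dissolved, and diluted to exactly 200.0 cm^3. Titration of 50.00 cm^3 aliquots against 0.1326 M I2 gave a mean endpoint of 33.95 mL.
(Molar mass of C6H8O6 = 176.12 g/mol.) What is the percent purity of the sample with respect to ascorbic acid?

C6H8O6 + I2 → C6H6O6 + 2 HI
n(I2) per titration = 0.03395 × 0.1326 = 4.502 × 10^-3 mol
n(C6H8O6) in each aliquot = 4.502 × 10^-3 mol (1:1 ratio)
n(C6H8O6) in the whole flask = 4.502 × 10^-3 × 200.0/50.00 = 0.01801 mol
mass of C6H8O6 = 0.01801 × 176.12 = 3.171 g
% C6H8O6 = 3.171 / 3.290 × 100 = 96.40 %

96.40 %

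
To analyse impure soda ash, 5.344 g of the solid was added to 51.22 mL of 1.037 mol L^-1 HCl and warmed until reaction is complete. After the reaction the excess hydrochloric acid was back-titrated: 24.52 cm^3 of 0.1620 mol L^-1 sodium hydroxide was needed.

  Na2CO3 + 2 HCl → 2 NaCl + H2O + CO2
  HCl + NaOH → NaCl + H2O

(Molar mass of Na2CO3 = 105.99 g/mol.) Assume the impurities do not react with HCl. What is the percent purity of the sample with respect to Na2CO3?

n(HCl) added = 0.05122 × 1.037 = 0.05312 mol
n(NaOH) used in back-titration = 0.02452 × 0.1620 = 3.972 × 10^-3 mol
n(HCl) left over = 3.972 × 10^-3 mol (1:1 ratio)
n(HCl) consumed by analyte = 0.05312 − 3.972 × 10^-3 = 0.04914 mol
From the 1:2 ratio, n(Na2CO3) = 1/2 × 0.04914 = 0.02457 mol
mass of Na2CO3 = 0.02457 × 105.99 = 2.604 g
% Na2CO3 = 2.604 / 5.344 × 100 = 48.73 %

48.73 %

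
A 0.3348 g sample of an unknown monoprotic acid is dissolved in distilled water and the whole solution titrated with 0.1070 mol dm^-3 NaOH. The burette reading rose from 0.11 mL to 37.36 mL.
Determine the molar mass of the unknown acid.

n(NaOH) = 0.03725 L × 0.1070 mol/L = 3.986 × 10^-3 mol
n(HA) = 3.986 × 10^-3 mol (1:1 ratio)
M = m / n = 0.3348 g / 3.986 × 10^-3 mol = 84.00 g/mol

84.00 g/mol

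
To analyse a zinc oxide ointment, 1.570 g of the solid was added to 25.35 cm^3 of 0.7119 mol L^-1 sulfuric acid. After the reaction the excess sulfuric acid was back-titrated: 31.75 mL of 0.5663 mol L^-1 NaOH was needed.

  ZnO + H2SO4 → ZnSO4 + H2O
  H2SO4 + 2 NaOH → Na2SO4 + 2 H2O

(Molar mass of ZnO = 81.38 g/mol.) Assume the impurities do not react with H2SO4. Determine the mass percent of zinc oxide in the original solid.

n(H2SO4) added = 0.02535 × 0.7119 = 0.01805 mol
n(NaOH) used in back-titration = 0.03175 × 0.5663 = 0.01798 mol
From the 1:2 ratio, n(H2SO4) left over = 1/2 × 0.01798 = 8.990 × 10^-3 mol
n(H2SO4) consumed by analyte = 0.01805 − 8.990 × 10^-3 = 9.057 × 10^-3 mol
n(ZnO) = 9.057 × 10^-3 mol (1:1 ratio)
mass of ZnO = 9.057 × 10^-3 × 81.38 = 0.7370 g
% ZnO = 0.7370 / 1.570 × 100 = 46.94 %

46.94 %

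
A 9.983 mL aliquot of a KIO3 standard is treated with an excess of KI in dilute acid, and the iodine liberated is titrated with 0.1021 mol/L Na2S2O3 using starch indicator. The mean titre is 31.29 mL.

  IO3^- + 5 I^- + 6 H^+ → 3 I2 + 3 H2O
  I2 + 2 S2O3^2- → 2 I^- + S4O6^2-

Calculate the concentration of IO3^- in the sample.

n(S2O3^2-) = 0.03129 × 0.1021 = 3.195 × 10^-3 mol
n(I2) = n(S2O3^2-)/2 = 1.597 × 10^-3 mol
From the 1:3 ratio, n(IO3^-) in the aliquot = 1/3 × 1.597 × 10^-3 = 5.325 × 10^-4 mol
[IO3^-] = 5.325 × 10^-4 / 0.009983 = 0.05334 mol/L

0.05334 mol/L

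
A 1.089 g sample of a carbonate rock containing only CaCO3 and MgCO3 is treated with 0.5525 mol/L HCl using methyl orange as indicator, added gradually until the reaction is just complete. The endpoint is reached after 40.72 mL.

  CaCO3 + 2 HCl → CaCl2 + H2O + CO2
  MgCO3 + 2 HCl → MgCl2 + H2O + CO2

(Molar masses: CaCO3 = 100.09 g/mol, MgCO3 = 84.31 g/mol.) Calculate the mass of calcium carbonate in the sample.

0.8918 g

n(HCl) = 0.04072 × 0.5525 = 0.02250 mol
Let x = n(CaCO3), y = n(MgCO3).
Titrant: 2x + 2y = 0.02250;  mass: 100.09x + 84.31y = 1.089
Solving, x = 8.910 × 10^-3 mol, y = 2.339 × 10^-3 mol
mass of CaCO3 = 8.910 × 10^-3 × 100.09 = 0.8918 g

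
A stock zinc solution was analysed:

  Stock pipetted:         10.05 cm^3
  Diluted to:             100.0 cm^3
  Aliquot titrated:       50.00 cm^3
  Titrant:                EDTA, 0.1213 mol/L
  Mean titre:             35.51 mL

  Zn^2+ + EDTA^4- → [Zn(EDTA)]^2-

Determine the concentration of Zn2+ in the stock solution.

n(EDTA) = 0.03551 × 0.1213 = 4.307 × 10^-3 mol
n(Zn2+) in the aliquot = 4.307 × 10^-3 mol (1:1 ratio)
[Zn2+]_dilute = 4.307 × 10^-3 / 0.05000 = 0.08615 mol/L
Dilution factor = 100.0 / 10.05 = 9.950
[Zn2+]_stock = 0.08615 × 9.950 = 0.8572 mol/L

0.8572 mol/L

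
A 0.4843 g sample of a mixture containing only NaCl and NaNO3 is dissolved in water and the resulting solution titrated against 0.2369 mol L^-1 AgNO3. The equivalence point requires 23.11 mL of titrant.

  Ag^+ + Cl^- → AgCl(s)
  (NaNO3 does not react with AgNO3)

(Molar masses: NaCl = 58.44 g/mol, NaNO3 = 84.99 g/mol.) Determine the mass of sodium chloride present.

n(AgNO3) = 0.02311 × 0.2369 = 5.475 × 10^-3 mol
Let x = n(NaCl), y = n(NaNO3).
Titrant: 1x = 5.475 × 10^-3;  mass: 58.44x + 84.99y = 0.4843
Solving, x = 5.475 × 10^-3 mol, y = 1.934 × 10^-3 mol
mass of NaCl = 5.475 × 10^-3 × 58.44 = 0.3199 g

0.3199 g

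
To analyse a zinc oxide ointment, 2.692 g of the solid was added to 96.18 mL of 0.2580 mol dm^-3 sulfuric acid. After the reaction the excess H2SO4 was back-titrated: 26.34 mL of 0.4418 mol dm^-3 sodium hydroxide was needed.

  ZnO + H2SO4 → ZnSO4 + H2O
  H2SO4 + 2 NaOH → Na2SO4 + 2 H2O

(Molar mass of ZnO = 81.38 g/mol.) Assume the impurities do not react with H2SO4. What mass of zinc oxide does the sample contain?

n(H2SO4) added = 0.09618 × 0.2580 = 0.02481 mol
n(NaOH) used in back-titration = 0.02634 × 0.4418 = 0.01164 mol
From the 1:2 ratio, n(H2SO4) left over = 1/2 × 0.01164 = 5.819 × 10^-3 mol
n(H2SO4) consumed by analyte = 0.02481 − 5.819 × 10^-3 = 0.01900 mol
n(ZnO) = 0.01900 mol (1:1 ratio)
mass of ZnO = 0.01900 × 81.38 = 1.546 g

1.546 g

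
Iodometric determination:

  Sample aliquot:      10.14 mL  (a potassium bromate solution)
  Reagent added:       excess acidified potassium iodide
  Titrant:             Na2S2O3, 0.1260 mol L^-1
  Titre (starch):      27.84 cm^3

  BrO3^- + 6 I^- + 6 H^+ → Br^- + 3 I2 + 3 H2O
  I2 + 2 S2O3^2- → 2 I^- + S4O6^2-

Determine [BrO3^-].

0.05766 mol/L

n(S2O3^2-) = 0.02784 × 0.1260 = 3.508 × 10^-3 mol
n(I2) = n(S2O3^2-)/2 = 1.754 × 10^-3 mol
From the 1:3 ratio, n(BrO3^-) in the aliquot = 1/3 × 1.754 × 10^-3 = 5.846 × 10^-4 mol
[BrO3^-] = 5.846 × 10^-4 / 0.01014 = 0.05766 mol/L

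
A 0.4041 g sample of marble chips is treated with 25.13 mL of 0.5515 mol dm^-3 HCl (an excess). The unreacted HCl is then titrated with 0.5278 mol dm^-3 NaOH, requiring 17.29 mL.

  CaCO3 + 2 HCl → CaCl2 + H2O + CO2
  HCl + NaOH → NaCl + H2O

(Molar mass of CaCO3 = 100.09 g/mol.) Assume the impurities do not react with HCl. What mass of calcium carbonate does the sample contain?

0.2369 g

n(HCl) added = 0.02513 × 0.5515 = 0.01386 mol
n(NaOH) used in back-titration = 0.01729 × 0.5278 = 9.126 × 10^-3 mol
n(HCl) left over = 9.126 × 10^-3 mol (1:1 ratio)
n(HCl) consumed by analyte = 0.01386 − 9.126 × 10^-3 = 4.734 × 10^-3 mol
From the 1:2 ratio, n(CaCO3) = 1/2 × 4.734 × 10^-3 = 2.367 × 10^-3 mol
mass of CaCO3 = 2.367 × 10^-3 × 100.09 = 0.2369 g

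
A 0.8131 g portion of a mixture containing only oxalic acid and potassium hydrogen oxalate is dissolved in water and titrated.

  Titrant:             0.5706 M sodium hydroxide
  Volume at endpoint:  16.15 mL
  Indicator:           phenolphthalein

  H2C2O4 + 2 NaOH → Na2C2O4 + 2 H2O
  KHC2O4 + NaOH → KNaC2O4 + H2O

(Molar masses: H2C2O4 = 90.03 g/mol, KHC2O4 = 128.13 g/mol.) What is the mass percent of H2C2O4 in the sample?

n(NaOH) = 0.01615 × 0.5706 = 9.215 × 10^-3 mol
Let x = n(H2C2O4), y = n(KHC2O4).
Titrant: 2x + 1y = 9.215 × 10^-3;  mass: 90.03x + 128.13y = 0.8131
Solving, x = 2.212 × 10^-3 mol, y = 4.792 × 10^-3 mol
mass of H2C2O4 = 2.212 × 10^-3 × 90.03 = 0.1991 g
% H2C2O4 = 0.1991 / 0.8131 × 100 = 24.49 %

24.49 %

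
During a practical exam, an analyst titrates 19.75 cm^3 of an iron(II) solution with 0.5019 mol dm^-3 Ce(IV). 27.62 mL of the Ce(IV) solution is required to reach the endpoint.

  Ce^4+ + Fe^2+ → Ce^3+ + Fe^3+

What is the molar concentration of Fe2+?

0.7019 mol/L

n(Ce4+) = 0.02762 L × 0.5019 mol/L = 0.01386 mol
n(Fe2+) = 0.01386 mol (1:1 mole ratio)
[Fe2+] = 0.01386 mol / 0.01975 L = 0.7019 mol/L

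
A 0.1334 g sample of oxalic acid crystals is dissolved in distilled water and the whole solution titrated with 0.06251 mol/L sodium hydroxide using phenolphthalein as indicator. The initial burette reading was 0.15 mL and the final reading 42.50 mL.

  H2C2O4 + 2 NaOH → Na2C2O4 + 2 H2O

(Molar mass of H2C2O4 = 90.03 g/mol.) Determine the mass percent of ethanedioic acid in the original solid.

89.33 %

n(NaOH) = 0.04235 L × 0.06251 mol/L = 2.647 × 10^-3 mol
From the 1:2 ratio, n(H2C2O4) = 1/2 × 2.647 × 10^-3 = 1.324 × 10^-3 mol
mass of H2C2O4 = 1.324 × 10^-3 × 90.03 g/mol = 0.1192 g
% H2C2O4 = 0.1192 / 0.1334 × 100 = 89.33 %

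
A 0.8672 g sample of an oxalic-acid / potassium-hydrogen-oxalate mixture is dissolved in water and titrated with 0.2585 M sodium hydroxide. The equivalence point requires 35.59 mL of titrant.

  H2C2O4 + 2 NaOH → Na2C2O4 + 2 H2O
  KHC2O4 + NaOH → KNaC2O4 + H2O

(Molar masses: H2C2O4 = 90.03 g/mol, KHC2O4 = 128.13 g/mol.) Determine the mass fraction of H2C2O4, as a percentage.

n(NaOH) = 0.03559 × 0.2585 = 9.200 × 10^-3 mol
Let x = n(H2C2O4), y = n(KHC2O4).
Titrant: 2x + 1y = 9.200 × 10^-3;  mass: 90.03x + 128.13y = 0.8672
Solving, x = 1.874 × 10^-3 mol, y = 5.451 × 10^-3 mol
mass of H2C2O4 = 1.874 × 10^-3 × 90.03 = 0.1688 g
% H2C2O4 = 0.1688 / 0.8672 × 100 = 19.46 %

19.46 %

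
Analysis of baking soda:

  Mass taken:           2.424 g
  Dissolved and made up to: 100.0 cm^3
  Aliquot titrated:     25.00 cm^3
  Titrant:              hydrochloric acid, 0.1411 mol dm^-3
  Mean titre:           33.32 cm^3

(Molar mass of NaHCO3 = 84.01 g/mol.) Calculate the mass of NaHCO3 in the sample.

NaHCO3 + HCl → NaCl + H2O + CO2
n(HCl) per titration = 0.03332 × 0.1411 = 4.701 × 10^-3 mol
n(NaHCO3) in each aliquot = 4.701 × 10^-3 mol (1:1 ratio)
n(NaHCO3) in the whole flask = 4.701 × 10^-3 × 100.0/25.00 = 0.01881 mol
mass of NaHCO3 = 0.01881 × 84.01 = 1.580 g

1.580 g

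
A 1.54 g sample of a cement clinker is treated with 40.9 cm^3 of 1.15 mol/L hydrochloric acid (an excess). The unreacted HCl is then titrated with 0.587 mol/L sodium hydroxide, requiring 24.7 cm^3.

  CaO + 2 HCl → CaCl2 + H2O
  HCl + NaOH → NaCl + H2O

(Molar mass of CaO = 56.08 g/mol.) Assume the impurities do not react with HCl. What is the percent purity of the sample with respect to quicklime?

n(HCl) added = 0.0409 × 1.15 = 0.0470 mol
n(NaOH) used in back-titration = 0.0247 × 0.587 = 0.0145 mol
n(HCl) left over = 0.0145 mol (1:1 ratio)
n(HCl) consumed by analyte = 0.0470 − 0.0145 = 0.0325 mol
From the 1:2 ratio, n(CaO) = 1/2 × 0.0325 = 0.0163 mol
mass of CaO = 0.0163 × 56.08 = 0.912 g
% CaO = 0.912 / 1.54 × 100 = 59.2 %

59.2 %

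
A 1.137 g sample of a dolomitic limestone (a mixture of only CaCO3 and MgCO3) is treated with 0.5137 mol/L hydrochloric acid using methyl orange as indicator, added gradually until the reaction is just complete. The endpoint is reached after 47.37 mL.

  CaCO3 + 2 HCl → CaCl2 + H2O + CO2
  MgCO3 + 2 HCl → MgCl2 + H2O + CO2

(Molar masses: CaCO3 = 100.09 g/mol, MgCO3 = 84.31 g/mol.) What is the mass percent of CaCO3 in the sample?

n(HCl) = 0.04737 × 0.5137 = 0.02433 mol
Let x = n(CaCO3), y = n(MgCO3).
Titrant: 2x + 2y = 0.02433;  mass: 100.09x + 84.31y = 1.137
Solving, x = 7.047 × 10^-3 mol, y = 5.120 × 10^-3 mol
mass of CaCO3 = 7.047 × 10^-3 × 100.09 = 0.7053 g
% CaCO3 = 0.7053 / 1.137 × 100 = 62.03 %

62.03 %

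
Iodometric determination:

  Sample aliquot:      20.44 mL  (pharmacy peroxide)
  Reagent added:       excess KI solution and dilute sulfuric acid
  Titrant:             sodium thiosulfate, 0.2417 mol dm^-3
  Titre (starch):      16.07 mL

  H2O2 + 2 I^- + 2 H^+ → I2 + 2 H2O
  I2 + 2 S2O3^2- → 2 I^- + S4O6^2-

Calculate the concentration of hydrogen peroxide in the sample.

0.09501 mol/L

n(S2O3^2-) = 0.01607 × 0.2417 = 3.884 × 10^-3 mol
n(I2) = n(S2O3^2-)/2 = 1.942 × 10^-3 mol
n(H2O2) in the aliquot = 1.942 × 10^-3 mol (1:1 ratio)
[H2O2] = 1.942 × 10^-3 / 0.02044 = 0.09501 mol/L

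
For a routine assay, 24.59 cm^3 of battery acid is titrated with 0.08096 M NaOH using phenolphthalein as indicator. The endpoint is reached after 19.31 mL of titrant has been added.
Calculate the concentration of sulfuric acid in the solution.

0.03179 M

H2SO4 + 2 NaOH → Na2SO4 + 2 H2O
n(NaOH) = 0.01931 L × 0.08096 mol/L = 1.563 × 10^-3 mol
From the 1:2 mole ratio, n(H2SO4) = 1/2 × 1.563 × 10^-3 = 7.817 × 10^-4 mol
[H2SO4] = 7.817 × 10^-4 mol / 0.02459 L = 0.03179 mol/L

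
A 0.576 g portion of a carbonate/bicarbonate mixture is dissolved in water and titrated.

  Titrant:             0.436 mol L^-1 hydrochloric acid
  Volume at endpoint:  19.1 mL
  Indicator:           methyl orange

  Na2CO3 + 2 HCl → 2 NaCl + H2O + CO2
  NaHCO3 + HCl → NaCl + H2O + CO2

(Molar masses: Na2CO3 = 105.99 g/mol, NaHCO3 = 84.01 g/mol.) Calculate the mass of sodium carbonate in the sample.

0.211 g

n(HCl) = 0.0191 × 0.436 = 8.33 × 10^-3 mol
Let x = n(Na2CO3), y = n(NaHCO3).
Titrant: 2x + 1y = 8.33 × 10^-3;  mass: 105.99x + 84.01y = 0.576
Solving, x = 1.99 × 10^-3 mol, y = 4.34 × 10^-3 mol
mass of Na2CO3 = 1.99 × 10^-3 × 105.99 = 0.211 g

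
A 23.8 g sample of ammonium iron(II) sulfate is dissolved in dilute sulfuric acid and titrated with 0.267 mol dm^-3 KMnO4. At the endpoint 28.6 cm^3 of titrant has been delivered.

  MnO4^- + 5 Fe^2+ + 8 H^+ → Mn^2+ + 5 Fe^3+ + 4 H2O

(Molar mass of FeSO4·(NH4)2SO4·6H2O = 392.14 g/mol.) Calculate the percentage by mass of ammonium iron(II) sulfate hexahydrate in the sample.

62.9 %

n(KMnO4) = 0.0286 L × 0.267 mol/L = 7.64 × 10^-3 mol
From the 5:1 ratio, n(FeSO4·(NH4)2SO4·6H2O) = 5/1 × 7.64 × 10^-3 = 0.0382 mol
mass of FeSO4·(NH4)2SO4·6H2O = 0.0382 × 392.14 g/mol = 15.0 g
% FeSO4·(NH4)2SO4·6H2O = 15.0 / 23.8 × 100 = 62.9 %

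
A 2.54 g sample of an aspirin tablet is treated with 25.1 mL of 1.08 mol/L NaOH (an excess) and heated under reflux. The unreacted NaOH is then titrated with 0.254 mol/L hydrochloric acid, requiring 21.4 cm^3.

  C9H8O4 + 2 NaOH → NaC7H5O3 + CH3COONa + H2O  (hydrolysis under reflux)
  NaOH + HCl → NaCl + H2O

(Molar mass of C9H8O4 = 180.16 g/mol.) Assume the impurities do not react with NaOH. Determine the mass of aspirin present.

n(NaOH) added = 0.0251 × 1.08 = 0.0271 mol
n(HCl) used in back-titration = 0.0214 × 0.254 = 5.44 × 10^-3 mol
n(NaOH) left over = 5.44 × 10^-3 mol (1:1 ratio)
n(NaOH) consumed by analyte = 0.0271 − 5.44 × 10^-3 = 0.0217 mol
From the 1:2 ratio, n(C9H8O4) = 1/2 × 0.0217 = 0.0108 mol
mass of C9H8O4 = 0.0108 × 180.16 = 1.95 g

1.95 g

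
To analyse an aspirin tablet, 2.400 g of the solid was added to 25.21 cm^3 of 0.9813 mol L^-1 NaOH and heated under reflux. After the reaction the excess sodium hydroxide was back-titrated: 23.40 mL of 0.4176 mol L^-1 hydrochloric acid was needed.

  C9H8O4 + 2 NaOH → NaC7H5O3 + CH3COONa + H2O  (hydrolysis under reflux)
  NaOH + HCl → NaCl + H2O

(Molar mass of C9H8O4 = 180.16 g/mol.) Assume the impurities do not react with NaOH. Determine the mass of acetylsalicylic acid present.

1.348 g

n(NaOH) added = 0.02521 × 0.9813 = 0.02474 mol
n(HCl) used in back-titration = 0.02340 × 0.4176 = 9.772 × 10^-3 mol
n(NaOH) left over = 9.772 × 10^-3 mol (1:1 ratio)
n(NaOH) consumed by analyte = 0.02474 − 9.772 × 10^-3 = 0.01497 mol
From the 1:2 ratio, n(C9H8O4) = 1/2 × 0.01497 = 7.483 × 10^-3 mol
mass of C9H8O4 = 7.483 × 10^-3 × 180.16 = 1.348 g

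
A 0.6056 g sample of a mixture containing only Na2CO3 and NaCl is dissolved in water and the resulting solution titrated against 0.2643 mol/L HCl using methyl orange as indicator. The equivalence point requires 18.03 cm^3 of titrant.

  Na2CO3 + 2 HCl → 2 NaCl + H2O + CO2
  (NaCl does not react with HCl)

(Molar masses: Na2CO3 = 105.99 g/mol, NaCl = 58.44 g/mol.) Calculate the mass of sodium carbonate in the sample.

0.2525 g

n(HCl) = 0.01803 × 0.2643 = 4.765 × 10^-3 mol
Let x = n(Na2CO3), y = n(NaCl).
Titrant: 2x = 4.765 × 10^-3;  mass: 105.99x + 58.44y = 0.6056
Solving, x = 2.383 × 10^-3 mol, y = 6.041 × 10^-3 mol
mass of Na2CO3 = 2.383 × 10^-3 × 105.99 = 0.2525 g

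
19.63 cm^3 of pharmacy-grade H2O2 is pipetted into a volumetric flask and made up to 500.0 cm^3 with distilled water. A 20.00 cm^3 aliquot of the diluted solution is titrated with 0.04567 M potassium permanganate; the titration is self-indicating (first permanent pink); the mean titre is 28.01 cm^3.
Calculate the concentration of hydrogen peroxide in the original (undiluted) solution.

4.073 M

2 MnO4^- + 5 H2O2 + 6 H^+ → 2 Mn^2+ + 5 O2 + 8 H2O
n(KMnO4) = 0.02801 × 0.04567 = 1.279 × 10^-3 mol
From the 5:2 ratio, n(H2O2) in the aliquot = 5/2 × 1.279 × 10^-3 = 3.198 × 10^-3 mol
[H2O2]_dilute = 3.198 × 10^-3 / 0.02000 = 0.1599 mol/L
Dilution factor = 500.0 / 19.63 = 25.47
[H2O2]_stock = 0.1599 × 25.47 = 4.073 mol/L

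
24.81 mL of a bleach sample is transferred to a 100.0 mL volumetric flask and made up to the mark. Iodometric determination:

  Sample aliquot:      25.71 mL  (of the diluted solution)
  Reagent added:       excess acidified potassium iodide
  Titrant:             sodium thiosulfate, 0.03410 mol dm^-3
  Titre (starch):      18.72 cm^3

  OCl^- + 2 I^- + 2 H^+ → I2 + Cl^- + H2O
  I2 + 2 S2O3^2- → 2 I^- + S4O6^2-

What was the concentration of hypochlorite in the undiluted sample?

n(S2O3^2-) = 0.01872 × 0.03410 = 6.384 × 10^-4 mol
n(I2) = n(S2O3^2-)/2 = 3.192 × 10^-4 mol
n(OCl^-) in the aliquot = 3.192 × 10^-4 mol (1:1 ratio)
[OCl^-]_dilute = 3.192 × 10^-4 / 0.02571 = 0.01241 mol/L
[OCl^-]_original = 0.01241 × 100.0/24.81 = 0.05004 mol/L

0.05004 mol/L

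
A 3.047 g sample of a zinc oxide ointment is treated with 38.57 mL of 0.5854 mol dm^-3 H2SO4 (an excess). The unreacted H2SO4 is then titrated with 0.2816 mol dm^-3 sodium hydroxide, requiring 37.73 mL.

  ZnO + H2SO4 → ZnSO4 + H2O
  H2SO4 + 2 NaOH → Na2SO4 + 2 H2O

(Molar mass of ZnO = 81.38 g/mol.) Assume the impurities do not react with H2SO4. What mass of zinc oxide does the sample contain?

1.405 g

n(H2SO4) added = 0.03857 × 0.5854 = 0.02258 mol
n(NaOH) used in back-titration = 0.03773 × 0.2816 = 0.01062 mol
From the 1:2 ratio, n(H2SO4) left over = 1/2 × 0.01062 = 5.312 × 10^-3 mol
n(H2SO4) consumed by analyte = 0.02258 − 5.312 × 10^-3 = 0.01727 mol
n(ZnO) = 0.01727 mol (1:1 ratio)
mass of ZnO = 0.01727 × 81.38 = 1.405 g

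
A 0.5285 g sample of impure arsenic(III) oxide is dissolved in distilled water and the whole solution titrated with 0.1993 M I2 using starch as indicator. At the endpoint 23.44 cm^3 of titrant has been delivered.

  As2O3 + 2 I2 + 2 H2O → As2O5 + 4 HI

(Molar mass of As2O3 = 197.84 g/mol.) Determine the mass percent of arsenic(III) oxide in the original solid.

n(I2) = 0.02344 L × 0.1993 mol/L = 4.672 × 10^-3 mol
From the 1:2 ratio, n(As2O3) = 1/2 × 4.672 × 10^-3 = 2.336 × 10^-3 mol
mass of As2O3 = 2.336 × 10^-3 × 197.84 g/mol = 0.4621 g
% As2O3 = 0.4621 / 0.5285 × 100 = 87.44 %

87.44 %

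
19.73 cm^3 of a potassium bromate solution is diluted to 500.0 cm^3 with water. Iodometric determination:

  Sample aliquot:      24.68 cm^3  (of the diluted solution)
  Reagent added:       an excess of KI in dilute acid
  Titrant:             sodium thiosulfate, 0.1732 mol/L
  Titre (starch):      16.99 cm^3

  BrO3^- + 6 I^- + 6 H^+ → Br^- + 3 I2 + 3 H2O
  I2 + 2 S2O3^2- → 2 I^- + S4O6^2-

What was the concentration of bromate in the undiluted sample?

n(S2O3^2-) = 0.01699 × 0.1732 = 2.943 × 10^-3 mol
n(I2) = n(S2O3^2-)/2 = 1.471 × 10^-3 mol
From the 1:3 ratio, n(BrO3^-) in the aliquot = 1/3 × 1.471 × 10^-3 = 4.904 × 10^-4 mol
[BrO3^-]_dilute = 4.904 × 10^-4 / 0.02468 = 0.01987 mol/L
[BrO3^-]_original = 0.01987 × 500.0/19.73 = 0.5036 mol/L

0.5036 mol/L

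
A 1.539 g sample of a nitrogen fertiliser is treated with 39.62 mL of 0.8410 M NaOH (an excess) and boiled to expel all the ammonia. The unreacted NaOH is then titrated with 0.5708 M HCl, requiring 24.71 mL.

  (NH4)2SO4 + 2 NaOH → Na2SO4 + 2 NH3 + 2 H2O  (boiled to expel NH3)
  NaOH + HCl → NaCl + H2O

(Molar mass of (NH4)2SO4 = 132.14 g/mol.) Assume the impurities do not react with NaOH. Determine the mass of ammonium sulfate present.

1.270 g

n(NaOH) added = 0.03962 × 0.8410 = 0.03332 mol
n(HCl) used in back-titration = 0.02471 × 0.5708 = 0.01410 mol
n(NaOH) left over = 0.01410 mol (1:1 ratio)
n(NaOH) consumed by analyte = 0.03332 − 0.01410 = 0.01922 mol
From the 1:2 ratio, n((NH4)2SO4) = 1/2 × 0.01922 = 9.608 × 10^-3 mol
mass of (NH4)2SO4 = 9.608 × 10^-3 × 132.14 = 1.270 g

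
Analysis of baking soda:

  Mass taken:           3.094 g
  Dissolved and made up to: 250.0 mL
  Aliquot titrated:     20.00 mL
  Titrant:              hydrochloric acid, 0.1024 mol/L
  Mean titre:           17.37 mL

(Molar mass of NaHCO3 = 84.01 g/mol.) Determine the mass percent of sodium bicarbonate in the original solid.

60.37 %

NaHCO3 + HCl → NaCl + H2O + CO2
n(HCl) per titration = 0.01737 × 0.1024 = 1.779 × 10^-3 mol
n(NaHCO3) in each aliquot = 1.779 × 10^-3 mol (1:1 ratio)
n(NaHCO3) in the whole flask = 1.779 × 10^-3 × 250.0/20.00 = 0.02223 mol
mass of NaHCO3 = 0.02223 × 84.01 = 1.868 g
% NaHCO3 = 1.868 / 3.094 × 100 = 60.37 %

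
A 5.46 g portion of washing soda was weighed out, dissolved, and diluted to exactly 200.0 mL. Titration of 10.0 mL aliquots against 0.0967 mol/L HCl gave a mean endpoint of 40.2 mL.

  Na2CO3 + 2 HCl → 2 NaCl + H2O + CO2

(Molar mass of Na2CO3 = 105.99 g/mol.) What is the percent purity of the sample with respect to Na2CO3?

n(HCl) per titration = 0.0402 × 0.0967 = 3.89 × 10^-3 mol
From the 1:2 ratio, n(Na2CO3) in each aliquot = 1/2 × 3.89 × 10^-3 = 1.94 × 10^-3 mol
n(Na2CO3) in the whole flask = 1.94 × 10^-3 × 200.0/10.0 = 0.0389 mol
mass of Na2CO3 = 0.0389 × 105.99 = 4.12 g
% Na2CO3 = 4.12 / 5.46 × 100 = 75.5 %

75.5 %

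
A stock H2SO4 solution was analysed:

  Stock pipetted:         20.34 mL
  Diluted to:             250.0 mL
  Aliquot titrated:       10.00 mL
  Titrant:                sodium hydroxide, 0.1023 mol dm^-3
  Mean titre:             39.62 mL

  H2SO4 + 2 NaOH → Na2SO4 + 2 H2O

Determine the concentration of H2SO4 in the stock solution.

2.491 mol/L

n(NaOH) = 0.03962 × 0.1023 = 4.053 × 10^-3 mol
From the 1:2 ratio, n(H2SO4) in the aliquot = 1/2 × 4.053 × 10^-3 = 2.027 × 10^-3 mol
[H2SO4]_dilute = 2.027 × 10^-3 / 0.01000 = 0.2027 mol/L
Dilution factor = 250.0 / 20.34 = 12.29
[H2SO4]_stock = 0.2027 × 12.29 = 2.491 mol/L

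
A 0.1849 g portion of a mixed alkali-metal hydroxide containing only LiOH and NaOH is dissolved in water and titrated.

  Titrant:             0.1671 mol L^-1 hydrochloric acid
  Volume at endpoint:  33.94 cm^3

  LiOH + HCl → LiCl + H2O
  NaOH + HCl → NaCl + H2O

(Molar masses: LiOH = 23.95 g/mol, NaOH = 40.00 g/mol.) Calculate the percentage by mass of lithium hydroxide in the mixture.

33.86 %

n(HCl) = 0.03394 × 0.1671 = 5.671 × 10^-3 mol
Let x = n(LiOH), y = n(NaOH).
Titrant: 1x + 1y = 5.671 × 10^-3;  mass: 23.95x + 40.00y = 0.1849
Solving, x = 2.614 × 10^-3 mol, y = 3.057 × 10^-3 mol
mass of LiOH = 2.614 × 10^-3 × 23.95 = 0.06261 g
% LiOH = 0.06261 / 0.1849 × 100 = 33.86 %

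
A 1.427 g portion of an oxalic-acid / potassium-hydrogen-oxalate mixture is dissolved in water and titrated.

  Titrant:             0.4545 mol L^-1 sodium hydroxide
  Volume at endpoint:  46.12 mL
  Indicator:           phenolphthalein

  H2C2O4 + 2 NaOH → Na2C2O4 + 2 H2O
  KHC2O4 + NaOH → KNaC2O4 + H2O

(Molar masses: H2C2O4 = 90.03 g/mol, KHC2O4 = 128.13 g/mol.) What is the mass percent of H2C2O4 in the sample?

n(NaOH) = 0.04612 × 0.4545 = 0.02096 mol
Let x = n(H2C2O4), y = n(KHC2O4).
Titrant: 2x + 1y = 0.02096;  mass: 90.03x + 128.13y = 1.427
Solving, x = 7.573 × 10^-3 mol, y = 5.816 × 10^-3 mol
mass of H2C2O4 = 7.573 × 10^-3 × 90.03 = 0.6818 g
% H2C2O4 = 0.6818 / 1.427 × 100 = 47.78 %

47.78 %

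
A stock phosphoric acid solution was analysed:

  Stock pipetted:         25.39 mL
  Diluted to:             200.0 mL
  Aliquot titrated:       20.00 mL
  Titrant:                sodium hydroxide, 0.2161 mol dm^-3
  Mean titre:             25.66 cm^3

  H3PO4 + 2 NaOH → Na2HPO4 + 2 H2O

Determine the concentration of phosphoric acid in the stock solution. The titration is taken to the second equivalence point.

1.092 mol/L

n(NaOH) = 0.02566 × 0.2161 = 5.545 × 10^-3 mol
From the 1:2 ratio, n(H3PO4) in the aliquot = 1/2 × 5.545 × 10^-3 = 2.773 × 10^-3 mol
[H3PO4]_dilute = 2.773 × 10^-3 / 0.02000 = 0.1386 mol/L
Dilution factor = 200.0 / 25.39 = 7.877
[H3PO4]_stock = 0.1386 × 7.877 = 1.092 mol/L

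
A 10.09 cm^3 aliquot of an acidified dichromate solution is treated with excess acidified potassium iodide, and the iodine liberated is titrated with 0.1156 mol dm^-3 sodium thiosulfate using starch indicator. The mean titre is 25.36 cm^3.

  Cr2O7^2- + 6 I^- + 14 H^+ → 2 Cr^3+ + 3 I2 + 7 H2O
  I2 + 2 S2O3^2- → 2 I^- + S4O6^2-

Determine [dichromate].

n(S2O3^2-) = 0.02536 × 0.1156 = 2.932 × 10^-3 mol
n(I2) = n(S2O3^2-)/2 = 1.466 × 10^-3 mol
From the 1:3 ratio, n(Cr2O7^2-) in the aliquot = 1/3 × 1.466 × 10^-3 = 4.886 × 10^-4 mol
[Cr2O7^2-] = 4.886 × 10^-4 / 0.01009 = 0.04842 mol/L

0.04842 mol/L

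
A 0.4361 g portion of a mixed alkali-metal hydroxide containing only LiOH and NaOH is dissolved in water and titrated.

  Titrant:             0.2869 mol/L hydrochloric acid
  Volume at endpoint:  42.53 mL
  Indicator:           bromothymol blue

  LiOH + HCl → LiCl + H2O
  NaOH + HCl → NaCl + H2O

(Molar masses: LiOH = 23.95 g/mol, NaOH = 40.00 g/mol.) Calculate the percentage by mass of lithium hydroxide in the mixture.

n(HCl) = 0.04253 × 0.2869 = 0.01220 mol
Let x = n(LiOH), y = n(NaOH).
Titrant: 1x + 1y = 0.01220;  mass: 23.95x + 40.00y = 0.4361
Solving, x = 3.238 × 10^-3 mol, y = 8.964 × 10^-3 mol
mass of LiOH = 3.238 × 10^-3 × 23.95 = 0.07756 g
% LiOH = 0.07756 / 0.4361 × 100 = 17.78 %

17.78 %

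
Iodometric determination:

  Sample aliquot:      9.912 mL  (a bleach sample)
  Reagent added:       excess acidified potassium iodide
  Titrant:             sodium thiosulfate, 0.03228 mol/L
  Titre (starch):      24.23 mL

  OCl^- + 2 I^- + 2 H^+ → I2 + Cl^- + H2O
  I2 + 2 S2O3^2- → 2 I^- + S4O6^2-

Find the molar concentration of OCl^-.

n(S2O3^2-) = 0.02423 × 0.03228 = 7.821 × 10^-4 mol
n(I2) = n(S2O3^2-)/2 = 3.911 × 10^-4 mol
n(OCl^-) in the aliquot = 3.911 × 10^-4 mol (1:1 ratio)
[OCl^-] = 3.911 × 10^-4 / 0.009912 = 0.03945 mol/L

0.03945 mol/L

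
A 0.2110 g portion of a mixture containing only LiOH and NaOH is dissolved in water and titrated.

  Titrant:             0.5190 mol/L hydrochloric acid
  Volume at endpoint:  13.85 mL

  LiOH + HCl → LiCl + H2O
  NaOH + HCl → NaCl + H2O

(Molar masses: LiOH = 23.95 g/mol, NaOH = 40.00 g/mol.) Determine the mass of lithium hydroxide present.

0.1142 g

n(HCl) = 0.01385 × 0.5190 = 7.188 × 10^-3 mol
Let x = n(LiOH), y = n(NaOH).
Titrant: 1x + 1y = 7.188 × 10^-3;  mass: 23.95x + 40.00y = 0.2110
Solving, x = 4.768 × 10^-3 mol, y = 2.420 × 10^-3 mol
mass of LiOH = 4.768 × 10^-3 × 23.95 = 0.1142 g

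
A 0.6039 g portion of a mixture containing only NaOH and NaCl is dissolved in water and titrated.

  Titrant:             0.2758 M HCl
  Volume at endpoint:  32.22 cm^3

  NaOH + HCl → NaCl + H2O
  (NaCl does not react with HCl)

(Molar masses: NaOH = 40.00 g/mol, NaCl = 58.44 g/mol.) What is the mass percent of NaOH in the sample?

n(HCl) = 0.03222 × 0.2758 = 8.886 × 10^-3 mol
Let x = n(NaOH), y = n(NaCl).
Titrant: 1x = 8.886 × 10^-3;  mass: 40.00x + 58.44y = 0.6039
Solving, x = 8.886 × 10^-3 mol, y = 4.251 × 10^-3 mol
mass of NaOH = 8.886 × 10^-3 × 40.00 = 0.3555 g
% NaOH = 0.3555 / 0.6039 × 100 = 58.86 %

58.86 %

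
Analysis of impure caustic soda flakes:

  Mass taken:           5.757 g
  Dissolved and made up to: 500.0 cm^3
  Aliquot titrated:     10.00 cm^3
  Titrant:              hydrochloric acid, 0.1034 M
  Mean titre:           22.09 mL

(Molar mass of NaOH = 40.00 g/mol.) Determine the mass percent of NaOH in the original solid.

NaOH + HCl → NaCl + H2O
n(HCl) per titration = 0.02209 × 0.1034 = 2.284 × 10^-3 mol
n(NaOH) in each aliquot = 2.284 × 10^-3 mol (1:1 ratio)
n(NaOH) in the whole flask = 2.284 × 10^-3 × 500.0/10.00 = 0.1142 mol
mass of NaOH = 0.1142 × 40.00 = 4.568 g
% NaOH = 4.568 / 5.757 × 100 = 79.35 %

79.35 %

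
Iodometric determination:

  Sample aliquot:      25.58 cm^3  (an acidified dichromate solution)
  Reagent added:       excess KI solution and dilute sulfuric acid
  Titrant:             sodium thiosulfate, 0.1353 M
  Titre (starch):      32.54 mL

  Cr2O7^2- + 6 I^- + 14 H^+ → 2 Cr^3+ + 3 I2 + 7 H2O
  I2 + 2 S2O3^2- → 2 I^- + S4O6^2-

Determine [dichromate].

n(S2O3^2-) = 0.03254 × 0.1353 = 4.403 × 10^-3 mol
n(I2) = n(S2O3^2-)/2 = 2.201 × 10^-3 mol
From the 1:3 ratio, n(Cr2O7^2-) in the aliquot = 1/3 × 2.201 × 10^-3 = 7.338 × 10^-4 mol
[Cr2O7^2-] = 7.338 × 10^-4 / 0.02558 = 0.02869 mol/L

0.02869 M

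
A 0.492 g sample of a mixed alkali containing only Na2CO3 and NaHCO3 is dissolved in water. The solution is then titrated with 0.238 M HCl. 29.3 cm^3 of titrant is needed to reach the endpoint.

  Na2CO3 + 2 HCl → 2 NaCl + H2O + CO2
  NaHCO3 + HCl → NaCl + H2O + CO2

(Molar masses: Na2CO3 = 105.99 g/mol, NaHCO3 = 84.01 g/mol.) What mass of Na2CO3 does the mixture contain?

0.160 g

n(HCl) = 0.0293 × 0.238 = 6.97 × 10^-3 mol
Let x = n(Na2CO3), y = n(NaHCO3).
Titrant: 2x + 1y = 6.97 × 10^-3;  mass: 105.99x + 84.01y = 0.492
Solving, x = 1.51 × 10^-3 mol, y = 3.95 × 10^-3 mol
mass of Na2CO3 = 1.51 × 10^-3 × 105.99 = 0.160 g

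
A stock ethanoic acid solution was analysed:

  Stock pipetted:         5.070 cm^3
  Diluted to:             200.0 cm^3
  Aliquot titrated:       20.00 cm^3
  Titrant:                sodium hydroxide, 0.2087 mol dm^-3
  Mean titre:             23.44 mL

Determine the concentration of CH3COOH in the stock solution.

CH3COOH + NaOH → CH3COONa + H2O
n(NaOH) = 0.02344 × 0.2087 = 4.892 × 10^-3 mol
n(CH3COOH) in the aliquot = 4.892 × 10^-3 mol (1:1 ratio)
[CH3COOH]_dilute = 4.892 × 10^-3 / 0.02000 = 0.2446 mol/L
Dilution factor = 200.0 / 5.070 = 39.45
[CH3COOH]_stock = 0.2446 × 39.45 = 9.649 mol/L

9.649 mol/L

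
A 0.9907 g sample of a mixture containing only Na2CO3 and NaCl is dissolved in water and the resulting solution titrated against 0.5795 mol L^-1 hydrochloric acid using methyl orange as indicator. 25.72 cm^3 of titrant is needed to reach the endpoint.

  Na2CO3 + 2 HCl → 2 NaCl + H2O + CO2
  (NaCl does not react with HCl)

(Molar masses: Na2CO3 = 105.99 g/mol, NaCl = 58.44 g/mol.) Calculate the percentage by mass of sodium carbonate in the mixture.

n(HCl) = 0.02572 × 0.5795 = 0.01490 mol
Let x = n(Na2CO3), y = n(NaCl).
Titrant: 2x = 0.01490;  mass: 105.99x + 58.44y = 0.9907
Solving, x = 7.452 × 10^-3 mol, y = 3.436 × 10^-3 mol
mass of Na2CO3 = 7.452 × 10^-3 × 105.99 = 0.7899 g
% Na2CO3 = 0.7899 / 0.9907 × 100 = 79.73 %

79.73 %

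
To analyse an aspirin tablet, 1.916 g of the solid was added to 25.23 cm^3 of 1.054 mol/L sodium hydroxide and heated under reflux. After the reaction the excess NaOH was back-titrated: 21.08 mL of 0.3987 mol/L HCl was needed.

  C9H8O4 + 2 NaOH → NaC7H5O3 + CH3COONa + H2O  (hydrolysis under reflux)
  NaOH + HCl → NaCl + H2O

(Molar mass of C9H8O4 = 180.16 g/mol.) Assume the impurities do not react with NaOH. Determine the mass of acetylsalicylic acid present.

n(NaOH) added = 0.02523 × 1.054 = 0.02659 mol
n(HCl) used in back-titration = 0.02108 × 0.3987 = 8.405 × 10^-3 mol
n(NaOH) left over = 8.405 × 10^-3 mol (1:1 ratio)
n(NaOH) consumed by analyte = 0.02659 − 8.405 × 10^-3 = 0.01819 mol
From the 1:2 ratio, n(C9H8O4) = 1/2 × 0.01819 = 9.094 × 10^-3 mol
mass of C9H8O4 = 9.094 × 10^-3 × 180.16 = 1.638 g

1.638 g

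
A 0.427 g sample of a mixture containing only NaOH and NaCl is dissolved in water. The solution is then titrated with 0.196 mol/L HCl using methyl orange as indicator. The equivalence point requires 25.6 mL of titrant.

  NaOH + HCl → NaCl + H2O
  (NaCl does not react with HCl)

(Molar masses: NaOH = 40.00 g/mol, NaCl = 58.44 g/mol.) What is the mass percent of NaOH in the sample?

n(HCl) = 0.0256 × 0.196 = 5.02 × 10^-3 mol
Let x = n(NaOH), y = n(NaCl).
Titrant: 1x = 5.02 × 10^-3;  mass: 40.00x + 58.44y = 0.427
Solving, x = 5.02 × 10^-3 mol, y = 3.87 × 10^-3 mol
mass of NaOH = 5.02 × 10^-3 × 40.00 = 0.201 g
% NaOH = 0.201 / 0.427 × 100 = 47.0 %

47.0 %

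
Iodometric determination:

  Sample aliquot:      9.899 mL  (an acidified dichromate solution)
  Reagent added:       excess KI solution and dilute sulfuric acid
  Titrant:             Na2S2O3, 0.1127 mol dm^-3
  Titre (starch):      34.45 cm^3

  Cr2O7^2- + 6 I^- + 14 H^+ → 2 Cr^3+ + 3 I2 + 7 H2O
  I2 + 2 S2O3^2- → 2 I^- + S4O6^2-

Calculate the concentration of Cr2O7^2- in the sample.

0.06537 mol/L

n(S2O3^2-) = 0.03445 × 0.1127 = 3.883 × 10^-3 mol
n(I2) = n(S2O3^2-)/2 = 1.941 × 10^-3 mol
From the 1:3 ratio, n(Cr2O7^2-) in the aliquot = 1/3 × 1.941 × 10^-3 = 6.471 × 10^-4 mol
[Cr2O7^2-] = 6.471 × 10^-4 / 0.009899 = 0.06537 mol/L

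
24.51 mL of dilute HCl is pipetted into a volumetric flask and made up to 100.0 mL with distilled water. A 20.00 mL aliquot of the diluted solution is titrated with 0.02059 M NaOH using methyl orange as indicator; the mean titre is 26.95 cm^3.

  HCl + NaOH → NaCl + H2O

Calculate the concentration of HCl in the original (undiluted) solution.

0.1132 M

n(NaOH) = 0.02695 × 0.02059 = 5.549 × 10^-4 mol
n(HCl) in the aliquot = 5.549 × 10^-4 mol (1:1 ratio)
[HCl]_dilute = 5.549 × 10^-4 / 0.02000 = 0.02775 mol/L
Dilution factor = 100.0 / 24.51 = 4.080
[HCl]_stock = 0.02775 × 4.080 = 0.1132 mol/L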